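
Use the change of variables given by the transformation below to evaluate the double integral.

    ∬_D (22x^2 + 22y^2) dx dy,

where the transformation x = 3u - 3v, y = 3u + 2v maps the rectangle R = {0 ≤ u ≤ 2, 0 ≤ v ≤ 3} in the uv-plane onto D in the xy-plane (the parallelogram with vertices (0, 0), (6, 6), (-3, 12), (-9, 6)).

Compute the Jacobian determinant of (x, y) with respect to (u, v):

    ∂(x,y)/∂(u,v) = | 3  -3 | = (3)(2) - (-3)(3) = 15.
                   | 3  2 |

Its absolute value is |J| = 15 (the area scaling factor).

Substituting x = 3u - 3v, y = 3u + 2v into the integrand,

    22x^2 + 22y^2 → 396u^2 - 132u v + 286v^2,

so the integral becomes

    ∬_R (396u^2 - 132u v + 286v^2) · |J| du dv = ∫_0^2 ∫_0^3 (5940u^2 - 1980u v + 4290v^2) dv du.

Inner (v): 17820u^2 - 8910u + 38610.
Outer (u): 106920.

Therefore ∬_D (22x^2 + 22y^2) dx dy = 106920.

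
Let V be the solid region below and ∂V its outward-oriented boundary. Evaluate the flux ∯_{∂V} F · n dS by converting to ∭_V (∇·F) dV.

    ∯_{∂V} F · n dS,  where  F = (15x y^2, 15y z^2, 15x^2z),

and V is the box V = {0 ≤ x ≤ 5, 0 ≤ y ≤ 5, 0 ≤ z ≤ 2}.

By the divergence theorem,

    ∯_{∂V} F · n dS = ∭_V (∇ · F) dV.

Compute the divergence:
    ∇ · F = ∂F_x/∂x + ∂F_y/∂y + ∂F_z/∂z = 15y^2 + 15z^2 + 15x^2 = 15x^2 + 15y^2 + 15z^2.

V is a rectangular box, so dV = dx dy dz with 0 ≤ x ≤ 5, 0 ≤ y ≤ 5, 0 ≤ z ≤ 2.

Integrate (15x^2 + 15y^2 + 15z^2) over V as an iterated integral:

    ∭_V (∇·F) dV = ∫_0^{5} ∫_0^{5} ∫_0^{2} (15x^2 + 15y^2 + 15z^2) dz dy dx.

Inner (z from 0 to 2): 30x^2 + 30y^2 + 40.
Middle (y from 0 to 5): 150x^2 + 1450.
Outer (x from 0 to 5): 13500.

Therefore ∯_{∂V} F · n dS = 13500.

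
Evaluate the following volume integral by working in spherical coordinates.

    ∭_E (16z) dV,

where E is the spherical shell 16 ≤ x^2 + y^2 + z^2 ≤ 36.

In spherical coordinates, x = ρ sin(φ) cos(θ), y = ρ sin(φ) sin(θ), z = ρ cos(φ), and dV = ρ^2 sin(φ) dρ dφ dθ.

The integrand becomes 16ρ cos(φ), so

    ∭_E (16z) dV = ∫_{0}^{2π} ∫_{0}^{π} ∫_{4}^{6} (16ρ cos(φ)) · ρ^2 sin(φ) dρ dφ dθ.

Inner (ρ): 2080sin(2φ).
Middle (φ): 0.
Outer (θ): 0.

Therefore the triple integral equals 0.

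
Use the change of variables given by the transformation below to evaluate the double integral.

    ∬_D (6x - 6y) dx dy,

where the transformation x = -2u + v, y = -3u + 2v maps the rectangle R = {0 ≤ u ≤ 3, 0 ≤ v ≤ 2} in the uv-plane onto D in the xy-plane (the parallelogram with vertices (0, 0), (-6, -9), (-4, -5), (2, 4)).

Compute the Jacobian determinant of (x, y) with respect to (u, v):

    ∂(x,y)/∂(u,v) = | -2  1 | = (-2)(2) - (1)(-3) = -1.
                   | -3  2 |

Its absolute value is |J| = 1 (the area scaling factor).

Substituting x = -2u + v, y = -3u + 2v into the integrand,

    6x - 6y → 6u - 6v,

so the integral becomes

    ∬_R (6u - 6v) · |J| du dv = ∫_0^3 ∫_0^2 (6u - 6v) dv du.

Inner (v): 12u - 12.
Outer (u): 18.

Therefore ∬_D (6x - 6y) dx dy = 18.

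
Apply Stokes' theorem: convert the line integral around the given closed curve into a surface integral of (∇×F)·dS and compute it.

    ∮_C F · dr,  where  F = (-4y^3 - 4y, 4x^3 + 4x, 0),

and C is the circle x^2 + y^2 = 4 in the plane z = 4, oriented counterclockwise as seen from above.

Let S be the flat disk x^2 + y^2 ≤ 4 in the plane z = 4, with upward unit normal n̂ = ẑ. By Stokes' theorem,

    ∮_C F · dr = ∬_S (∇ × F) · n̂ dS = ∬_D (curl F)_z dA,

where D is the disk x^2 + y^2 ≤ 4.

Compute the curl of F = (-4y^3 - 4y, 4x^3 + 4x, 0):
    (∇ × F)_x = ∂F_z/∂y - ∂F_y/∂z = 0,
    (∇ × F)_y = ∂F_x/∂z - ∂F_z/∂x = 0,
    (∇ × F)_z = ∂F_y/∂x - ∂F_x/∂y = 12x^2 + 12y^2 + 8.

On z = 4, (curl F)_z = 12x^2 + 12y^2 + 8.

Convert to polar (x = r cos θ, y = r sin θ, dA = r dr dθ); the integrand becomes 12r^2 + 8, so

    ∬_D (curl F)_z dA = ∫_0^{2π} ∫_0^{2} (12r^2 + 8) · r dr dθ.

Inner (r from 0 to 2): 64.
Outer (θ from 0 to 2π): 128π.

Therefore ∮_C F · dr = 128π.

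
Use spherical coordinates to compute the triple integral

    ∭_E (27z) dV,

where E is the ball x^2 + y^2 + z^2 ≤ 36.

In spherical coordinates, x = ρ sin(φ) cos(θ), y = ρ sin(φ) sin(θ), z = ρ cos(φ), and dV = ρ^2 sin(φ) dρ dφ dθ.

The integrand becomes 27ρ cos(φ), so

    ∭_E (27z) dV = ∫_{0}^{2π} ∫_{0}^{π} ∫_{0}^{6} (27ρ cos(φ)) · ρ^2 sin(φ) dρ dφ dθ.

Inner (ρ): 4374sin(2φ).
Middle (φ): 0.
Outer (θ): 0.

Therefore the triple integral equals 0.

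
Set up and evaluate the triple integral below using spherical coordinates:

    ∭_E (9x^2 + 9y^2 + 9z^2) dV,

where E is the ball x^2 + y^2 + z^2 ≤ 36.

In spherical coordinates, x = ρ sin(φ) cos(θ), y = ρ sin(φ) sin(θ), z = ρ cos(φ), and dV = ρ^2 sin(φ) dρ dφ dθ.

The integrand becomes 9ρ^2, so

    ∭_E (9x^2 + 9y^2 + 9z^2) dV = ∫_{0}^{2π} ∫_{0}^{π} ∫_{0}^{6} (9ρ^2) · ρ^2 sin(φ) dρ dφ dθ.

Inner (ρ): 69984sin(φ)/5.
Middle (φ): 139968/5.
Outer (θ): 279936π/5.

Therefore the triple integral equals 279936π/5.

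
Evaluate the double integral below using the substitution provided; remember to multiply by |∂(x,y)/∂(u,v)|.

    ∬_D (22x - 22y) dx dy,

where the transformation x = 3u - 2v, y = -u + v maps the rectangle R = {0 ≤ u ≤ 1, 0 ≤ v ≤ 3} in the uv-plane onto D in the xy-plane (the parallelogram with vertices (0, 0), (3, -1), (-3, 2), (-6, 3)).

Compute the Jacobian determinant of (x, y) with respect to (u, v):

    ∂(x,y)/∂(u,v) = | 3  -2 | = (3)(1) - (-2)(-1) = 1.
                   | -1  1 |

Its absolute value is |J| = 1 (the area scaling factor).

Substituting x = 3u - 2v, y = -u + v into the integrand,

    22x - 22y → 88u - 66v,

so the integral becomes

    ∬_R (88u - 66v) · |J| du dv = ∫_0^1 ∫_0^3 (88u - 66v) dv du.

Inner (v): 264u - 297.
Outer (u): -165.

Therefore ∬_D (22x - 22y) dx dy = -165.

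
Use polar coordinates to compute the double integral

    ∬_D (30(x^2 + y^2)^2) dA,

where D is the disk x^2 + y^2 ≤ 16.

The region D is 0 ≤ r ≤ 4, 0 ≤ θ ≤ 2π in polar coordinates, where x = r cos(θ), y = r sin(θ), and dA = r dr dθ.

Under the substitution, the integrand becomes 30r^4, so

    ∬_D (30(x^2 + y^2)^2) dA = ∫_{0}^{2π} ∫_{0}^{4} (30r^4) · r dr dθ.

Inner integral (in r): ∫_{0}^{4} (30r^4) · r dr = 20480.

Outer integral (in θ): ∫_{0}^{2π} (20480) dθ = 40960π.

Therefore ∬_D (30(x^2 + y^2)^2) dA = 40960π.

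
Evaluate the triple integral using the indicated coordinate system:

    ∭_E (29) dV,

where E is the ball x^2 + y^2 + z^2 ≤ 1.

In spherical coordinates, x = ρ sin(φ) cos(θ), y = ρ sin(φ) sin(θ), z = ρ cos(φ), and dV = ρ^2 sin(φ) dρ dφ dθ.

The integrand becomes 29, so

    ∭_E (29) dV = ∫_{0}^{2π} ∫_{0}^{π} ∫_{0}^{1} (29) · ρ^2 sin(φ) dρ dφ dθ.

Inner (ρ): 29sin(φ)/3.
Middle (φ): 58/3.
Outer (θ): 116π/3.

Therefore the triple integral equals 116π/3.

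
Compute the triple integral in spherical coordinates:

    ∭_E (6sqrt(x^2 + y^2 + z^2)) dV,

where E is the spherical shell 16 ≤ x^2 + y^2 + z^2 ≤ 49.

In spherical coordinates, x = ρ sin(φ) cos(θ), y = ρ sin(φ) sin(θ), z = ρ cos(φ), and dV = ρ^2 sin(φ) dρ dφ dθ.

The integrand becomes 6ρ, so

    ∭_E (6sqrt(x^2 + y^2 + z^2)) dV = ∫_{0}^{2π} ∫_{0}^{π} ∫_{4}^{7} (6ρ) · ρ^2 sin(φ) dρ dφ dθ.

Inner (ρ): 6435sin(φ)/2.
Middle (φ): 6435.
Outer (θ): 12870π.

Therefore the triple integral equals 12870π.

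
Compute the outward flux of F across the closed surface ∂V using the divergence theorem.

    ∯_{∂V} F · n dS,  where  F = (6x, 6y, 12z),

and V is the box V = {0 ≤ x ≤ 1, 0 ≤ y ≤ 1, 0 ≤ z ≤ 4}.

By the divergence theorem,

    ∯_{∂V} F · n dS = ∭_V (∇ · F) dV.

Compute the divergence:
    ∇ · F = ∂F_x/∂x + ∂F_y/∂y + ∂F_z/∂z = 6 + 6 + 12 = 24.

V is a rectangular box, so dV = dx dy dz with 0 ≤ x ≤ 1, 0 ≤ y ≤ 1, 0 ≤ z ≤ 4.

Integrate (24) over V as an iterated integral:

    ∭_V (∇·F) dV = ∫_0^{1} ∫_0^{1} ∫_0^{4} (24) dz dy dx.

Inner (z from 0 to 4): 96.
Middle (y from 0 to 1): 96.
Outer (x from 0 to 1): 96.

Therefore ∯_{∂V} F · n dS = 96.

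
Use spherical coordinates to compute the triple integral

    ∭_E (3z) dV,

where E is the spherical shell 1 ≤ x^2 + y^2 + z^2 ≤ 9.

In spherical coordinates, x = ρ sin(φ) cos(θ), y = ρ sin(φ) sin(θ), z = ρ cos(φ), and dV = ρ^2 sin(φ) dρ dφ dθ.

The integrand becomes 3ρ cos(φ), so

    ∭_E (3z) dV = ∫_{0}^{2π} ∫_{0}^{π} ∫_{1}^{3} (3ρ cos(φ)) · ρ^2 sin(φ) dρ dφ dθ.

Inner (ρ): 30sin(2φ).
Middle (φ): 0.
Outer (θ): 0.

Therefore the triple integral equals 0.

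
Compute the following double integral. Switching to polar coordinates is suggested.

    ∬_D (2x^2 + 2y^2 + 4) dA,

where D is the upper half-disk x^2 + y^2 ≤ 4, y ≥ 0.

The region D is 0 ≤ r ≤ 2, 0 ≤ θ ≤ π in polar coordinates, where x = r cos(θ), y = r sin(θ), and dA = r dr dθ.

Under the substitution, the integrand becomes 2r^2 + 4, so

    ∬_D (2x^2 + 2y^2 + 4) dA = ∫_{0}^{π} ∫_{0}^{2} (2r^2 + 4) · r dr dθ.

Inner integral (in r): ∫_{0}^{2} (2r^2 + 4) · r dr = 16.

Outer integral (in θ): ∫_{0}^{π} (16) dθ = 16π.

Therefore ∬_D (2x^2 + 2y^2 + 4) dA = 16π.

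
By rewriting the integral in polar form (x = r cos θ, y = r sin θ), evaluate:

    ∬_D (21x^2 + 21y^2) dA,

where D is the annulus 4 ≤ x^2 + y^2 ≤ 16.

The region D is 2 ≤ r ≤ 4, 0 ≤ θ ≤ 2π in polar coordinates, where x = r cos(θ), y = r sin(θ), and dA = r dr dθ.

Under the substitution, the integrand becomes 21r^2, so

    ∬_D (21x^2 + 21y^2) dA = ∫_{0}^{2π} ∫_{2}^{4} (21r^2) · r dr dθ.

Inner integral (in r): ∫_{2}^{4} (21r^2) · r dr = 1260.

Outer integral (in θ): ∫_{0}^{2π} (1260) dθ = 2520π.

Therefore ∬_D (21x^2 + 21y^2) dA = 2520π.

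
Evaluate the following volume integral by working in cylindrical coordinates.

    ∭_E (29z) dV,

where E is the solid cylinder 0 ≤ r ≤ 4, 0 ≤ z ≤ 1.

In cylindrical coordinates, x = r cos(θ), y = r sin(θ), z = z, and dV = r dr dθ dz.

The integrand becomes 29z, so

    ∭_E (29z) dV = ∫_{0}^{2π} ∫_{0}^{4} ∫_{0}^{1} (29z) · r dz dr dθ.

Inner (z): 29r/2.
Middle (r from 0 to 4): 116.
Outer (θ): 232π.

Therefore the triple integral equals 232π.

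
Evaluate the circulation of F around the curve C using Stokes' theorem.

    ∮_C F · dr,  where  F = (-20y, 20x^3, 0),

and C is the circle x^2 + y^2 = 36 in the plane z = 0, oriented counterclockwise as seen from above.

Let S be the flat disk x^2 + y^2 ≤ 36 in the plane z = 0, with upward unit normal n̂ = ẑ. By Stokes' theorem,

    ∮_C F · dr = ∬_S (∇ × F) · n̂ dS = ∬_D (curl F)_z dA,

where D is the disk x^2 + y^2 ≤ 36.

Compute the curl of F = (-20y, 20x^3, 0):
    (∇ × F)_x = ∂F_z/∂y - ∂F_y/∂z = 0,
    (∇ × F)_y = ∂F_x/∂z - ∂F_z/∂x = 0,
    (∇ × F)_z = ∂F_y/∂x - ∂F_x/∂y = 60x^2 + 20.

On z = 0, (curl F)_z = 60x^2 + 20.

Convert to polar (x = r cos θ, y = r sin θ, dA = r dr dθ); the integrand becomes 60r^2cos(θ)^2 + 20, so

    ∬_D (curl F)_z dA = ∫_0^{2π} ∫_0^{6} (60r^2cos(θ)^2 + 20) · r dr dθ.

Inner (r from 0 to 6): 19440cos(θ)^2 + 360.
Outer (θ from 0 to 2π): 20160π.

Therefore ∮_C F · dr = 20160π.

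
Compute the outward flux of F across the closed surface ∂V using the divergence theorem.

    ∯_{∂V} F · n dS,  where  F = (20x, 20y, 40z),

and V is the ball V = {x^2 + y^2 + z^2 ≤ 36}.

By the divergence theorem,

    ∯_{∂V} F · n dS = ∭_V (∇ · F) dV.

Compute the divergence:
    ∇ · F = ∂F_x/∂x + ∂F_y/∂y + ∂F_z/∂z = 20 + 20 + 40 = 80.

In spherical coordinates, x = ρ sin(φ) cos(θ), y = ρ sin(φ) sin(θ), z = ρ cos(φ), dV = ρ^2 sin(φ) dρ dφ dθ, with 0 ≤ ρ ≤ 6, 0 ≤ φ ≤ π, 0 ≤ θ ≤ 2π.

The integrand, after substitution and multiplying by the volume element, becomes (80) · ρ^2 sin(φ), so

    ∭_V (∇·F) dV = ∫_0^{2π} ∫_0^{π} ∫_0^{6} (80) · ρ^2 sin(φ) dρ dφ dθ.

Inner (ρ from 0 to 6): 5760sin(φ).
Middle (φ from 0 to π): 11520.
Outer (θ from 0 to 2π): 23040π.

Therefore ∯_{∂V} F · n dS = 23040π.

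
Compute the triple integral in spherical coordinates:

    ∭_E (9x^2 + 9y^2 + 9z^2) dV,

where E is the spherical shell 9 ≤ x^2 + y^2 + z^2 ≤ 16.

In spherical coordinates, x = ρ sin(φ) cos(θ), y = ρ sin(φ) sin(θ), z = ρ cos(φ), and dV = ρ^2 sin(φ) dρ dφ dθ.

The integrand becomes 9ρ^2, so

    ∭_E (9x^2 + 9y^2 + 9z^2) dV = ∫_{0}^{2π} ∫_{0}^{π} ∫_{3}^{4} (9ρ^2) · ρ^2 sin(φ) dρ dφ dθ.

Inner (ρ): 7029sin(φ)/5.
Middle (φ): 14058/5.
Outer (θ): 28116π/5.

Therefore the triple integral equals 28116π/5.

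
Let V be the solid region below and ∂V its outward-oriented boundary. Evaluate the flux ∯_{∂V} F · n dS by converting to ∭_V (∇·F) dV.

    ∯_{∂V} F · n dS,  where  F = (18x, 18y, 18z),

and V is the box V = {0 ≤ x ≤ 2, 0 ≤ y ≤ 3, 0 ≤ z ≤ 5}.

By the divergence theorem,

    ∯_{∂V} F · n dS = ∭_V (∇ · F) dV.

Compute the divergence:
    ∇ · F = ∂F_x/∂x + ∂F_y/∂y + ∂F_z/∂z = 18 + 18 + 18 = 54.

V is a rectangular box, so dV = dx dy dz with 0 ≤ x ≤ 2, 0 ≤ y ≤ 3, 0 ≤ z ≤ 5.

Integrate (54) over V as an iterated integral:

    ∭_V (∇·F) dV = ∫_0^{2} ∫_0^{3} ∫_0^{5} (54) dz dy dx.

Inner (z from 0 to 5): 270.
Middle (y from 0 to 3): 810.
Outer (x from 0 to 2): 1620.

Therefore ∯_{∂V} F · n dS = 1620.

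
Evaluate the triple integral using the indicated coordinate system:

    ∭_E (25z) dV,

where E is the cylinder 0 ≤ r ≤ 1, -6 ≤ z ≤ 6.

In cylindrical coordinates, x = r cos(θ), y = r sin(θ), z = z, and dV = r dr dθ dz.

The integrand becomes 25z, so

    ∭_E (25z) dV = ∫_{0}^{2π} ∫_{0}^{1} ∫_{-6}^{6} (25z) · r dz dr dθ.

Inner (z): 0.
Middle (r from 0 to 1): 0.
Outer (θ): 0.

Therefore the triple integral equals 0.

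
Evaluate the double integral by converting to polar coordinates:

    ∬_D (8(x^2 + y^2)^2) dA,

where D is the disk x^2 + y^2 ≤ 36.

The region D is 0 ≤ r ≤ 6, 0 ≤ θ ≤ 2π in polar coordinates, where x = r cos(θ), y = r sin(θ), and dA = r dr dθ.

Under the substitution, the integrand becomes 8r^4, so

    ∬_D (8(x^2 + y^2)^2) dA = ∫_{0}^{2π} ∫_{0}^{6} (8r^4) · r dr dθ.

Inner integral (in r): ∫_{0}^{6} (8r^4) · r dr = 62208.

Outer integral (in θ): ∫_{0}^{2π} (62208) dθ = 124416π.

Therefore ∬_D (8(x^2 + y^2)^2) dA = 124416π.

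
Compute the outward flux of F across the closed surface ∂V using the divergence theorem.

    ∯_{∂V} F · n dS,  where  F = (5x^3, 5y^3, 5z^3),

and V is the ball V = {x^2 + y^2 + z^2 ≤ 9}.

By the divergence theorem,

    ∯_{∂V} F · n dS = ∭_V (∇ · F) dV.

Compute the divergence:
    ∇ · F = ∂F_x/∂x + ∂F_y/∂y + ∂F_z/∂z = 15x^2 + 15y^2 + 15z^2.

In spherical coordinates, x = ρ sin(φ) cos(θ), y = ρ sin(φ) sin(θ), z = ρ cos(φ), dV = ρ^2 sin(φ) dρ dφ dθ, with 0 ≤ ρ ≤ 3, 0 ≤ φ ≤ π, 0 ≤ θ ≤ 2π.

The integrand, after substitution and multiplying by the volume element, becomes (15ρ^2) · ρ^2 sin(φ), so

    ∭_V (∇·F) dV = ∫_0^{2π} ∫_0^{π} ∫_0^{3} (15ρ^2) · ρ^2 sin(φ) dρ dφ dθ.

Inner (ρ from 0 to 3): 729sin(φ).
Middle (φ from 0 to π): 1458.
Outer (θ from 0 to 2π): 2916π.

Therefore ∯_{∂V} F · n dS = 2916π.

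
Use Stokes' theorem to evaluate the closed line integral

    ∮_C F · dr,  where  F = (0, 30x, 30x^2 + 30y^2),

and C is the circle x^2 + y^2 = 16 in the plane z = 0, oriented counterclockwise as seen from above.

Let S be the flat disk x^2 + y^2 ≤ 16 in the plane z = 0, with upward unit normal n̂ = ẑ. By Stokes' theorem,

    ∮_C F · dr = ∬_S (∇ × F) · n̂ dS = ∬_D (curl F)_z dA,

where D is the disk x^2 + y^2 ≤ 16.

Compute the curl of F = (0, 30x, 30x^2 + 30y^2):
    (∇ × F)_x = ∂F_z/∂y - ∂F_y/∂z = 60y,
    (∇ × F)_y = ∂F_x/∂z - ∂F_z/∂x = -60x,
    (∇ × F)_z = ∂F_y/∂x - ∂F_x/∂y = 30.

On z = 0, (curl F)_z = 30.

Convert to polar (x = r cos θ, y = r sin θ, dA = r dr dθ); the integrand becomes 30, so

    ∬_D (curl F)_z dA = ∫_0^{2π} ∫_0^{4} (30) · r dr dθ.

Inner (r from 0 to 4): 240.
Outer (θ from 0 to 2π): 480π.

Therefore ∮_C F · dr = 480π.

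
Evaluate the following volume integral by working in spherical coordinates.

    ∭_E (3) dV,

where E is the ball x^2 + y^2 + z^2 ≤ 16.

In spherical coordinates, x = ρ sin(φ) cos(θ), y = ρ sin(φ) sin(θ), z = ρ cos(φ), and dV = ρ^2 sin(φ) dρ dφ dθ.

The integrand becomes 3, so

    ∭_E (3) dV = ∫_{0}^{2π} ∫_{0}^{π} ∫_{0}^{4} (3) · ρ^2 sin(φ) dρ dφ dθ.

Inner (ρ): 64sin(φ).
Middle (φ): 128.
Outer (θ): 256π.

Therefore the triple integral equals 256π.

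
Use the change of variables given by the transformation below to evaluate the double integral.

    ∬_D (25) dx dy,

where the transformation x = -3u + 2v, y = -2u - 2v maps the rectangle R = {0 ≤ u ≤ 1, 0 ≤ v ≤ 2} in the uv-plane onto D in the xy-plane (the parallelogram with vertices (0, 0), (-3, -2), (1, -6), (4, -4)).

Compute the Jacobian determinant of (x, y) with respect to (u, v):

    ∂(x,y)/∂(u,v) = | -3  2 | = (-3)(-2) - (2)(-2) = 10.
                   | -2  -2 |

Its absolute value is |J| = 10 (the area scaling factor).

Substituting x = -3u + 2v, y = -2u - 2v into the integrand,

    25 → 25,

so the integral becomes

    ∬_R (25) · |J| du dv = ∫_0^1 ∫_0^2 (250) dv du.

Inner (v): 500.
Outer (u): 500.

Therefore ∬_D (25) dx dy = 500.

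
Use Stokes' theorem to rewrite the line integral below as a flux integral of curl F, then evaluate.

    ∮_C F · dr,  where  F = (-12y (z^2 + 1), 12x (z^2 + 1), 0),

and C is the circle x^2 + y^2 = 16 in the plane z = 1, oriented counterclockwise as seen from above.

Let S be the flat disk x^2 + y^2 ≤ 16 in the plane z = 1, with upward unit normal n̂ = ẑ. By Stokes' theorem,

    ∮_C F · dr = ∬_S (∇ × F) · n̂ dS = ∬_D (curl F)_z dA,

where D is the disk x^2 + y^2 ≤ 16.

Compute the curl of F = (-12y (z^2 + 1), 12x (z^2 + 1), 0):
    (∇ × F)_x = ∂F_z/∂y - ∂F_y/∂z = -24x z,
    (∇ × F)_y = ∂F_x/∂z - ∂F_z/∂x = -24y z,
    (∇ × F)_z = ∂F_y/∂x - ∂F_x/∂y = 24z^2 + 24.

On z = 1, (curl F)_z = 48.

Convert to polar (x = r cos θ, y = r sin θ, dA = r dr dθ); the integrand becomes 48, so

    ∬_D (curl F)_z dA = ∫_0^{2π} ∫_0^{4} (48) · r dr dθ.

Inner (r from 0 to 4): 384.
Outer (θ from 0 to 2π): 768π.

Therefore ∮_C F · dr = 768π.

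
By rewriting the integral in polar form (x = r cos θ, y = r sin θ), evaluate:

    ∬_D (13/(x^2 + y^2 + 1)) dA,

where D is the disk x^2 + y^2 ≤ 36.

The region D is 0 ≤ r ≤ 6, 0 ≤ θ ≤ 2π in polar coordinates, where x = r cos(θ), y = r sin(θ), and dA = r dr dθ.

Under the substitution, the integrand becomes 13/(r^2 + 1), so

    ∬_D (13/(x^2 + y^2 + 1)) dA = ∫_{0}^{2π} ∫_{0}^{6} (13/(r^2 + 1)) · r dr dθ.

Inner integral (in r): ∫_{0}^{6} (13/(r^2 + 1)) · r dr = 13log(37)/2.

Outer integral (in θ): ∫_{0}^{2π} (13log(37)/2) dθ = 13π log(37).

Therefore ∬_D (13/(x^2 + y^2 + 1)) dA = 13π log(37).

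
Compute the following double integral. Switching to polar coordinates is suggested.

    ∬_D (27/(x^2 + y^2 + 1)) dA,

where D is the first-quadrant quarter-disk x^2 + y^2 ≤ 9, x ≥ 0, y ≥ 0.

The region D is 0 ≤ r ≤ 3, 0 ≤ θ ≤ π/2 in polar coordinates, where x = r cos(θ), y = r sin(θ), and dA = r dr dθ.

Under the substitution, the integrand becomes 27/(r^2 + 1), so

    ∬_D (27/(x^2 + y^2 + 1)) dA = ∫_{0}^{π/2} ∫_{0}^{3} (27/(r^2 + 1)) · r dr dθ.

Inner integral (in r): ∫_{0}^{3} (27/(r^2 + 1)) · r dr = 27log(10)/2.

Outer integral (in θ): ∫_{0}^{π/2} (27log(10)/2) dθ = 27π log(10)/4.

Therefore ∬_D (27/(x^2 + y^2 + 1)) dA = 27π log(10)/4.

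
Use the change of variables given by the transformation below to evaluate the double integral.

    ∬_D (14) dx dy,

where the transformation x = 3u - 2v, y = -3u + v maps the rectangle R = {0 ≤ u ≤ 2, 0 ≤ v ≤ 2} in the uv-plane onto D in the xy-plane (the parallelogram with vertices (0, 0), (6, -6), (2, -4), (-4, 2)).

Compute the Jacobian determinant of (x, y) with respect to (u, v):

    ∂(x,y)/∂(u,v) = | 3  -2 | = (3)(1) - (-2)(-3) = -3.
                   | -3  1 |

Its absolute value is |J| = 3 (the area scaling factor).

Substituting x = 3u - 2v, y = -3u + v into the integrand,

    14 → 14,

so the integral becomes

    ∬_R (14) · |J| du dv = ∫_0^2 ∫_0^2 (42) dv du.

Inner (v): 84.
Outer (u): 168.

Therefore ∬_D (14) dx dy = 168.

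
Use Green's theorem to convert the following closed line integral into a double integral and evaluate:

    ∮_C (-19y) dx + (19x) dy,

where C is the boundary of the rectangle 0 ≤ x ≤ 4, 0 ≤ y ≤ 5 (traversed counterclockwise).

Green's theorem converts the closed line integral into a double integral over the enclosed region D:

    ∮_C P dx + Q dy = ∬_D (∂Q/∂x - ∂P/∂y) dA.

Here P = -19y, Q = 19x, so

    ∂Q/∂x = 19,    ∂P/∂y = -19,
    ∂Q/∂x - ∂P/∂y = 38.

D is the region 0 ≤ x ≤ 4, 0 ≤ y ≤ 5. Evaluating the double integral:

    ∬_D (38) dA = ∫_0^{4} ∫_0^{5} (38) dy dx.

Inner (y from 0 to 5): 190.
Outer (x from 0 to 4): 760.

Therefore ∮_C P dx + Q dy = 760.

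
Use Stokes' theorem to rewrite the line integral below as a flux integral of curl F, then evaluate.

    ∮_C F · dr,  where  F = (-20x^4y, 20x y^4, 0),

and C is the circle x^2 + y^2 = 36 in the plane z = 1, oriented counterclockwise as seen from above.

Let S be the flat disk x^2 + y^2 ≤ 36 in the plane z = 1, with upward unit normal n̂ = ẑ. By Stokes' theorem,

    ∮_C F · dr = ∬_S (∇ × F) · n̂ dS = ∬_D (curl F)_z dA,

where D is the disk x^2 + y^2 ≤ 36.

Compute the curl of F = (-20x^4y, 20x y^4, 0):
    (∇ × F)_x = ∂F_z/∂y - ∂F_y/∂z = 0,
    (∇ × F)_y = ∂F_x/∂z - ∂F_z/∂x = 0,
    (∇ × F)_z = ∂F_y/∂x - ∂F_x/∂y = 20x^4 + 20y^4.

On z = 1, (curl F)_z = 20x^4 + 20y^4.

Convert to polar (x = r cos θ, y = r sin θ, dA = r dr dθ); the integrand becomes 20r^4(sin(θ)^4 + cos(θ)^4), so

    ∬_D (curl F)_z dA = ∫_0^{2π} ∫_0^{6} (20r^4(sin(θ)^4 + cos(θ)^4)) · r dr dθ.

Inner (r from 0 to 6): 155520sin(θ)^4 + 155520cos(θ)^4.
Outer (θ from 0 to 2π): 233280π.

Therefore ∮_C F · dr = 233280π.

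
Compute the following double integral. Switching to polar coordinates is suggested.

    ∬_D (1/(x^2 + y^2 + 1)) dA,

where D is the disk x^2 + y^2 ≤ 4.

The region D is 0 ≤ r ≤ 2, 0 ≤ θ ≤ 2π in polar coordinates, where x = r cos(θ), y = r sin(θ), and dA = r dr dθ.

Under the substitution, the integrand becomes 1/(r^2 + 1), so

    ∬_D (1/(x^2 + y^2 + 1)) dA = ∫_{0}^{2π} ∫_{0}^{2} (1/(r^2 + 1)) · r dr dθ.

Inner integral (in r): ∫_{0}^{2} (1/(r^2 + 1)) · r dr = log(5)/2.

Outer integral (in θ): ∫_{0}^{2π} (log(5)/2) dθ = π log(5).

Therefore ∬_D (1/(x^2 + y^2 + 1)) dA = π log(5).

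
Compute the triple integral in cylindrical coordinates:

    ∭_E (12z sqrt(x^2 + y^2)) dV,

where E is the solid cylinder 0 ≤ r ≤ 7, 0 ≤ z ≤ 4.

In cylindrical coordinates, x = r cos(θ), y = r sin(θ), z = z, and dV = r dr dθ dz.

The integrand becomes 12r z, so

    ∭_E (12z sqrt(x^2 + y^2)) dV = ∫_{0}^{2π} ∫_{0}^{7} ∫_{0}^{4} (12r z) · r dz dr dθ.

Inner (z): 96r^2.
Middle (r from 0 to 7): 10976.
Outer (θ): 21952π.

Therefore the triple integral equals 21952π.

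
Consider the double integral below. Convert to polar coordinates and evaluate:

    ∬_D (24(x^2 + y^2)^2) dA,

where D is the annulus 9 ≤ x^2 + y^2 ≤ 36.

The region D is 3 ≤ r ≤ 6, 0 ≤ θ ≤ 2π in polar coordinates, where x = r cos(θ), y = r sin(θ), and dA = r dr dθ.

Under the substitution, the integrand becomes 24r^4, so

    ∬_D (24(x^2 + y^2)^2) dA = ∫_{0}^{2π} ∫_{3}^{6} (24r^4) · r dr dθ.

Inner integral (in r): ∫_{3}^{6} (24r^4) · r dr = 183708.

Outer integral (in θ): ∫_{0}^{2π} (183708) dθ = 367416π.

Therefore ∬_D (24(x^2 + y^2)^2) dA = 367416π.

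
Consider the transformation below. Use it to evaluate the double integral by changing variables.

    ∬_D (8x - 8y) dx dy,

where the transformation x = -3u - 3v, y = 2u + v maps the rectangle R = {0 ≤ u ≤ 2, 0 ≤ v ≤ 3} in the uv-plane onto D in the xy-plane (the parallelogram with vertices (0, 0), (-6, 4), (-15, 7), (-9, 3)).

Compute the Jacobian determinant of (x, y) with respect to (u, v):

    ∂(x,y)/∂(u,v) = | -3  -3 | = (-3)(1) - (-3)(2) = 3.
                   | 2  1 |

Its absolute value is |J| = 3 (the area scaling factor).

Substituting x = -3u - 3v, y = 2u + v into the integrand,

    8x - 8y → -40u - 32v,

so the integral becomes

    ∬_R (-40u - 32v) · |J| du dv = ∫_0^2 ∫_0^3 (-120u - 96v) dv du.

Inner (v): -360u - 432.
Outer (u): -1584.

Therefore ∬_D (8x - 8y) dx dy = -1584.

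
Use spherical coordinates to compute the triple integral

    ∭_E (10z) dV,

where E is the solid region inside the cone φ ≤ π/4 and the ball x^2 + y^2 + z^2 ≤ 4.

In spherical coordinates, x = ρ sin(φ) cos(θ), y = ρ sin(φ) sin(θ), z = ρ cos(φ), and dV = ρ^2 sin(φ) dρ dφ dθ.

The integrand becomes 10ρ cos(φ), so

    ∭_E (10z) dV = ∫_{0}^{2π} ∫_{0}^{π/4} ∫_{0}^{2} (10ρ cos(φ)) · ρ^2 sin(φ) dρ dφ dθ.

Inner (ρ): 20sin(2φ).
Middle (φ): 10.
Outer (θ): 20π.

Therefore the triple integral equals 20π.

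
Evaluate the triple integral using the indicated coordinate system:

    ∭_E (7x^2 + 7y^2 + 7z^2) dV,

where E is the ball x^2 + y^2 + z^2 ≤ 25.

In spherical coordinates, x = ρ sin(φ) cos(θ), y = ρ sin(φ) sin(θ), z = ρ cos(φ), and dV = ρ^2 sin(φ) dρ dφ dθ.

The integrand becomes 7ρ^2, so

    ∭_E (7x^2 + 7y^2 + 7z^2) dV = ∫_{0}^{2π} ∫_{0}^{π} ∫_{0}^{5} (7ρ^2) · ρ^2 sin(φ) dρ dφ dθ.

Inner (ρ): 4375sin(φ).
Middle (φ): 8750.
Outer (θ): 17500π.

Therefore the triple integral equals 17500π.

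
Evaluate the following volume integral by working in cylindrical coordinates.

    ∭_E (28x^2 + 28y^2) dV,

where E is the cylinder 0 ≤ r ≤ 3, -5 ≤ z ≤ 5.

In cylindrical coordinates, x = r cos(θ), y = r sin(θ), z = z, and dV = r dr dθ dz.

The integrand becomes 28r^2, so

    ∭_E (28x^2 + 28y^2) dV = ∫_{0}^{2π} ∫_{0}^{3} ∫_{-5}^{5} (28r^2) · r dz dr dθ.

Inner (z): 280r^3.
Middle (r from 0 to 3): 5670.
Outer (θ): 11340π.

Therefore the triple integral equals 11340π.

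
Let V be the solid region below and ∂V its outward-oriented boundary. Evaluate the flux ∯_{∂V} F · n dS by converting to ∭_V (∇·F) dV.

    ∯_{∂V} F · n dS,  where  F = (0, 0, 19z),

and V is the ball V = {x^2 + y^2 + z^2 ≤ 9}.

By the divergence theorem,

    ∯_{∂V} F · n dS = ∭_V (∇ · F) dV.

Compute the divergence:
    ∇ · F = ∂F_x/∂x + ∂F_y/∂y + ∂F_z/∂z = 0 + 0 + 19 = 19.

In spherical coordinates, x = ρ sin(φ) cos(θ), y = ρ sin(φ) sin(θ), z = ρ cos(φ), dV = ρ^2 sin(φ) dρ dφ dθ, with 0 ≤ ρ ≤ 3, 0 ≤ φ ≤ π, 0 ≤ θ ≤ 2π.

The integrand, after substitution and multiplying by the volume element, becomes (19) · ρ^2 sin(φ), so

    ∭_V (∇·F) dV = ∫_0^{2π} ∫_0^{π} ∫_0^{3} (19) · ρ^2 sin(φ) dρ dφ dθ.

Inner (ρ from 0 to 3): 171sin(φ).
Middle (φ from 0 to π): 342.
Outer (θ from 0 to 2π): 684π.

Therefore ∯_{∂V} F · n dS = 684π.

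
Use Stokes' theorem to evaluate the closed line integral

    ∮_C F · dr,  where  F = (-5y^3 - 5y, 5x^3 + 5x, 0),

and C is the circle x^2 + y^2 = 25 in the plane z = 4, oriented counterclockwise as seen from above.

Let S be the flat disk x^2 + y^2 ≤ 25 in the plane z = 4, with upward unit normal n̂ = ẑ. By Stokes' theorem,

    ∮_C F · dr = ∬_S (∇ × F) · n̂ dS = ∬_D (curl F)_z dA,

where D is the disk x^2 + y^2 ≤ 25.

Compute the curl of F = (-5y^3 - 5y, 5x^3 + 5x, 0):
    (∇ × F)_x = ∂F_z/∂y - ∂F_y/∂z = 0,
    (∇ × F)_y = ∂F_x/∂z - ∂F_z/∂x = 0,
    (∇ × F)_z = ∂F_y/∂x - ∂F_x/∂y = 15x^2 + 15y^2 + 10.

On z = 4, (curl F)_z = 15x^2 + 15y^2 + 10.

Convert to polar (x = r cos θ, y = r sin θ, dA = r dr dθ); the integrand becomes 15r^2 + 10, so

    ∬_D (curl F)_z dA = ∫_0^{2π} ∫_0^{5} (15r^2 + 10) · r dr dθ.

Inner (r from 0 to 5): 9875/4.
Outer (θ from 0 to 2π): 9875π/2.

Therefore ∮_C F · dr = 9875π/2.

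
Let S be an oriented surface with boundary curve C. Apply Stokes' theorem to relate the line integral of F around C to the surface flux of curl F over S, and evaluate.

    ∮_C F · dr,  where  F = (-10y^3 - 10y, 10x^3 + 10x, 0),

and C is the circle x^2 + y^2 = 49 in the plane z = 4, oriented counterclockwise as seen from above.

Let S be the flat disk x^2 + y^2 ≤ 49 in the plane z = 4, with upward unit normal n̂ = ẑ. By Stokes' theorem,

    ∮_C F · dr = ∬_S (∇ × F) · n̂ dS = ∬_D (curl F)_z dA,

where D is the disk x^2 + y^2 ≤ 49.

Compute the curl of F = (-10y^3 - 10y, 10x^3 + 10x, 0):
    (∇ × F)_x = ∂F_z/∂y - ∂F_y/∂z = 0,
    (∇ × F)_y = ∂F_x/∂z - ∂F_z/∂x = 0,
    (∇ × F)_z = ∂F_y/∂x - ∂F_x/∂y = 30x^2 + 30y^2 + 20.

On z = 4, (curl F)_z = 30x^2 + 30y^2 + 20.

Convert to polar (x = r cos θ, y = r sin θ, dA = r dr dθ); the integrand becomes 30r^2 + 20, so

    ∬_D (curl F)_z dA = ∫_0^{2π} ∫_0^{7} (30r^2 + 20) · r dr dθ.

Inner (r from 0 to 7): 36995/2.
Outer (θ from 0 to 2π): 36995π.

Therefore ∮_C F · dr = 36995π.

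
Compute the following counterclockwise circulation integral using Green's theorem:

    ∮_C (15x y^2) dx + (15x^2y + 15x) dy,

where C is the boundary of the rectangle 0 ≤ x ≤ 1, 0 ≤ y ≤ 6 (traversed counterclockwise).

Green's theorem converts the closed line integral into a double integral over the enclosed region D:

    ∮_C P dx + Q dy = ∬_D (∂Q/∂x - ∂P/∂y) dA.

Here P = 15x y^2, Q = 15x^2y + 15x, so

    ∂Q/∂x = 30x y + 15,    ∂P/∂y = 30x y,
    ∂Q/∂x - ∂P/∂y = 15.

D is the region 0 ≤ x ≤ 1, 0 ≤ y ≤ 6. Evaluating the double integral:

    ∬_D (15) dA = ∫_0^{1} ∫_0^{6} (15) dy dx.

Inner (y from 0 to 6): 90.
Outer (x from 0 to 1): 90.

Therefore ∮_C P dx + Q dy = 90.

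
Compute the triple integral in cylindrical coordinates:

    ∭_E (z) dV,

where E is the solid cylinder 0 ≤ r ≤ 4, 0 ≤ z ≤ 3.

In cylindrical coordinates, x = r cos(θ), y = r sin(θ), z = z, and dV = r dr dθ dz.

The integrand becomes z, so

    ∭_E (z) dV = ∫_{0}^{2π} ∫_{0}^{4} ∫_{0}^{3} (z) · r dz dr dθ.

Inner (z): 9r/2.
Middle (r from 0 to 4): 36.
Outer (θ): 72π.

Therefore the triple integral equals 72π.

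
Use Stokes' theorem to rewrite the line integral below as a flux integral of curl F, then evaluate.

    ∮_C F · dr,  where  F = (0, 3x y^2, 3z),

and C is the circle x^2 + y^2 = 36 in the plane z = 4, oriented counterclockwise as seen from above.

Let S be the flat disk x^2 + y^2 ≤ 36 in the plane z = 4, with upward unit normal n̂ = ẑ. By Stokes' theorem,

    ∮_C F · dr = ∬_S (∇ × F) · n̂ dS = ∬_D (curl F)_z dA,

where D is the disk x^2 + y^2 ≤ 36.

Compute the curl of F = (0, 3x y^2, 3z):
    (∇ × F)_x = ∂F_z/∂y - ∂F_y/∂z = 0,
    (∇ × F)_y = ∂F_x/∂z - ∂F_z/∂x = 0,
    (∇ × F)_z = ∂F_y/∂x - ∂F_x/∂y = 3y^2.

On z = 4, (curl F)_z = 3y^2.

Convert to polar (x = r cos θ, y = r sin θ, dA = r dr dθ); the integrand becomes 3r^2sin(θ)^2, so

    ∬_D (curl F)_z dA = ∫_0^{2π} ∫_0^{6} (3r^2sin(θ)^2) · r dr dθ.

Inner (r from 0 to 6): 972sin(θ)^2.
Outer (θ from 0 to 2π): 972π.

Therefore ∮_C F · dr = 972π.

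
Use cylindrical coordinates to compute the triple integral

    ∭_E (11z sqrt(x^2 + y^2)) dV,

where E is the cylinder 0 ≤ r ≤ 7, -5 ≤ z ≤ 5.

In cylindrical coordinates, x = r cos(θ), y = r sin(θ), z = z, and dV = r dr dθ dz.

The integrand becomes 11r z, so

    ∭_E (11z sqrt(x^2 + y^2)) dV = ∫_{0}^{2π} ∫_{0}^{7} ∫_{-5}^{5} (11r z) · r dz dr dθ.

Inner (z): 0.
Middle (r from 0 to 7): 0.
Outer (θ): 0.

Therefore the triple integral equals 0.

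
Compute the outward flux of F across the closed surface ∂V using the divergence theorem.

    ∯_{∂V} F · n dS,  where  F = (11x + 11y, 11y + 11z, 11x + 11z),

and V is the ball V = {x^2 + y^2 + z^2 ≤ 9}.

By the divergence theorem,

    ∯_{∂V} F · n dS = ∭_V (∇ · F) dV.

Compute the divergence:
    ∇ · F = ∂F_x/∂x + ∂F_y/∂y + ∂F_z/∂z = 11 + 11 + 11 = 33.

In spherical coordinates, x = ρ sin(φ) cos(θ), y = ρ sin(φ) sin(θ), z = ρ cos(φ), dV = ρ^2 sin(φ) dρ dφ dθ, with 0 ≤ ρ ≤ 3, 0 ≤ φ ≤ π, 0 ≤ θ ≤ 2π.

The integrand, after substitution and multiplying by the volume element, becomes (33) · ρ^2 sin(φ), so

    ∭_V (∇·F) dV = ∫_0^{2π} ∫_0^{π} ∫_0^{3} (33) · ρ^2 sin(φ) dρ dφ dθ.

Inner (ρ from 0 to 3): 297sin(φ).
Middle (φ from 0 to π): 594.
Outer (θ from 0 to 2π): 1188π.

Therefore ∯_{∂V} F · n dS = 1188π.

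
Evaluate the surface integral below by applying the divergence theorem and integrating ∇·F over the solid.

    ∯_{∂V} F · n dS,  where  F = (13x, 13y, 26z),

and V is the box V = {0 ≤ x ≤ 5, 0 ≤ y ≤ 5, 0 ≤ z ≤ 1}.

By the divergence theorem,

    ∯_{∂V} F · n dS = ∭_V (∇ · F) dV.

Compute the divergence:
    ∇ · F = ∂F_x/∂x + ∂F_y/∂y + ∂F_z/∂z = 13 + 13 + 26 = 52.

V is a rectangular box, so dV = dx dy dz with 0 ≤ x ≤ 5, 0 ≤ y ≤ 5, 0 ≤ z ≤ 1.

Integrate (52) over V as an iterated integral:

    ∭_V (∇·F) dV = ∫_0^{5} ∫_0^{5} ∫_0^{1} (52) dz dy dx.

Inner (z from 0 to 1): 52.
Middle (y from 0 to 5): 260.
Outer (x from 0 to 5): 1300.

Therefore ∯_{∂V} F · n dS = 1300.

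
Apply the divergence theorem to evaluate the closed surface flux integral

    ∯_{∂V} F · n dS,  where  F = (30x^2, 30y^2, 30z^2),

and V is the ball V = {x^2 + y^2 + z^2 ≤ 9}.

By the divergence theorem,

    ∯_{∂V} F · n dS = ∭_V (∇ · F) dV.

Compute the divergence:
    ∇ · F = ∂F_x/∂x + ∂F_y/∂y + ∂F_z/∂z = 60x + 60y + 60z.

In spherical coordinates, x = ρ sin(φ) cos(θ), y = ρ sin(φ) sin(θ), z = ρ cos(φ), dV = ρ^2 sin(φ) dρ dφ dθ, with 0 ≤ ρ ≤ 3, 0 ≤ φ ≤ π, 0 ≤ θ ≤ 2π.

The integrand, after substitution and multiplying by the volume element, becomes (60ρ (sqrt(2)sin(φ)sin(θ + π/4) + cos(φ))) · ρ^2 sin(φ), so

    ∭_V (∇·F) dV = ∫_0^{2π} ∫_0^{π} ∫_0^{3} (60ρ (sqrt(2)sin(φ)sin(θ + π/4) + cos(φ))) · ρ^2 sin(φ) dρ dφ dθ.

Inner (ρ from 0 to 3): 1215(sqrt(2)sin(φ)sin(θ + π/4) + cos(φ))sin(φ).
Middle (φ from 0 to π): 1215sqrt(2)π sin(θ + π/4)/2.
Outer (θ from 0 to 2π): 0.

Therefore ∯_{∂V} F · n dS = 0.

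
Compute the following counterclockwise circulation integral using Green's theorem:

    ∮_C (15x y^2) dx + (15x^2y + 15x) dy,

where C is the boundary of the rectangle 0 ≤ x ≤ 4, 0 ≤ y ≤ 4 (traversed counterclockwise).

Green's theorem converts the closed line integral into a double integral over the enclosed region D:

    ∮_C P dx + Q dy = ∬_D (∂Q/∂x - ∂P/∂y) dA.

Here P = 15x y^2, Q = 15x^2y + 15x, so

    ∂Q/∂x = 30x y + 15,    ∂P/∂y = 30x y,
    ∂Q/∂x - ∂P/∂y = 15.

D is the region 0 ≤ x ≤ 4, 0 ≤ y ≤ 4. Evaluating the double integral:

    ∬_D (15) dA = ∫_0^{4} ∫_0^{4} (15) dy dx.

Inner (y from 0 to 4): 60.
Outer (x from 0 to 4): 240.

Therefore ∮_C P dx + Q dy = 240.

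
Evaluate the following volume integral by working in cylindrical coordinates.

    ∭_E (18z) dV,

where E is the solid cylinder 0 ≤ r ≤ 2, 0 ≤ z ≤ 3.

In cylindrical coordinates, x = r cos(θ), y = r sin(θ), z = z, and dV = r dr dθ dz.

The integrand becomes 18z, so

    ∭_E (18z) dV = ∫_{0}^{2π} ∫_{0}^{2} ∫_{0}^{3} (18z) · r dz dr dθ.

Inner (z): 81r.
Middle (r from 0 to 2): 162.
Outer (θ): 324π.

Therefore the triple integral equals 324π.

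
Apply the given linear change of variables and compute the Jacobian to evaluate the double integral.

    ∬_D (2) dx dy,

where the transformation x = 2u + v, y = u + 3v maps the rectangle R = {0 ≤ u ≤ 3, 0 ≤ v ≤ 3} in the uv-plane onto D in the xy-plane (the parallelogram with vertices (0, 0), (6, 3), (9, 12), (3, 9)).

Compute the Jacobian determinant of (x, y) with respect to (u, v):

    ∂(x,y)/∂(u,v) = | 2  1 | = (2)(3) - (1)(1) = 5.
                   | 1  3 |

Its absolute value is |J| = 5 (the area scaling factor).

Substituting x = 2u + v, y = u + 3v into the integrand,

    2 → 2,

so the integral becomes

    ∬_R (2) · |J| du dv = ∫_0^3 ∫_0^3 (10) dv du.

Inner (v): 30.
Outer (u): 90.

Therefore ∬_D (2) dx dy = 90.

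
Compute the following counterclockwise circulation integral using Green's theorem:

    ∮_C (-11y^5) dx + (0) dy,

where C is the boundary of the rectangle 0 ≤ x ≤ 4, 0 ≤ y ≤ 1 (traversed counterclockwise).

Green's theorem converts the closed line integral into a double integral over the enclosed region D:

    ∮_C P dx + Q dy = ∬_D (∂Q/∂x - ∂P/∂y) dA.

Here P = -11y^5, Q = 0, so

    ∂Q/∂x = 0,    ∂P/∂y = -55y^4,
    ∂Q/∂x - ∂P/∂y = 55y^4.

D is the region 0 ≤ x ≤ 4, 0 ≤ y ≤ 1. Evaluating the double integral:

    ∬_D (55y^4) dA = ∫_0^{4} ∫_0^{1} (55y^4) dy dx.

Inner (y from 0 to 1): 11.
Outer (x from 0 to 4): 44.

Therefore ∮_C P dx + Q dy = 44.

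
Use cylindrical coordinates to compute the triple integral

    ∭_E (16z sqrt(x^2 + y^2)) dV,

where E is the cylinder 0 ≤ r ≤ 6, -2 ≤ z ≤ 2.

In cylindrical coordinates, x = r cos(θ), y = r sin(θ), z = z, and dV = r dr dθ dz.

The integrand becomes 16r z, so

    ∭_E (16z sqrt(x^2 + y^2)) dV = ∫_{0}^{2π} ∫_{0}^{6} ∫_{-2}^{2} (16r z) · r dz dr dθ.

Inner (z): 0.
Middle (r from 0 to 6): 0.
Outer (θ): 0.

Therefore the triple integral equals 0.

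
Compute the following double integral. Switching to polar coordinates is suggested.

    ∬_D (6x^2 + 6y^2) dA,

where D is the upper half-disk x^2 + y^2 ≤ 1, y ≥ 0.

The region D is 0 ≤ r ≤ 1, 0 ≤ θ ≤ π in polar coordinates, where x = r cos(θ), y = r sin(θ), and dA = r dr dθ.

Under the substitution, the integrand becomes 6r^2, so

    ∬_D (6x^2 + 6y^2) dA = ∫_{0}^{π} ∫_{0}^{1} (6r^2) · r dr dθ.

Inner integral (in r): ∫_{0}^{1} (6r^2) · r dr = 3/2.

Outer integral (in θ): ∫_{0}^{π} (3/2) dθ = 3π/2.

Therefore ∬_D (6x^2 + 6y^2) dA = 3π/2.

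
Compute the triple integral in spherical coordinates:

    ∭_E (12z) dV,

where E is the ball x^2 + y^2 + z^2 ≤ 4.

In spherical coordinates, x = ρ sin(φ) cos(θ), y = ρ sin(φ) sin(θ), z = ρ cos(φ), and dV = ρ^2 sin(φ) dρ dφ dθ.

The integrand becomes 12ρ cos(φ), so

    ∭_E (12z) dV = ∫_{0}^{2π} ∫_{0}^{π} ∫_{0}^{2} (12ρ cos(φ)) · ρ^2 sin(φ) dρ dφ dθ.

Inner (ρ): 24sin(2φ).
Middle (φ): 0.
Outer (θ): 0.

Therefore the triple integral equals 0.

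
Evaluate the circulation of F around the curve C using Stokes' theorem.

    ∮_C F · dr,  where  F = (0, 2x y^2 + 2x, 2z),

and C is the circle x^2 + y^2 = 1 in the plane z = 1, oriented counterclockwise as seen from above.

Let S be the flat disk x^2 + y^2 ≤ 1 in the plane z = 1, with upward unit normal n̂ = ẑ. By Stokes' theorem,

    ∮_C F · dr = ∬_S (∇ × F) · n̂ dS = ∬_D (curl F)_z dA,

where D is the disk x^2 + y^2 ≤ 1.

Compute the curl of F = (0, 2x y^2 + 2x, 2z):
    (∇ × F)_x = ∂F_z/∂y - ∂F_y/∂z = 0,
    (∇ × F)_y = ∂F_x/∂z - ∂F_z/∂x = 0,
    (∇ × F)_z = ∂F_y/∂x - ∂F_x/∂y = 2y^2 + 2.

On z = 1, (curl F)_z = 2y^2 + 2.

Convert to polar (x = r cos θ, y = r sin θ, dA = r dr dθ); the integrand becomes 2r^2sin(θ)^2 + 2, so

    ∬_D (curl F)_z dA = ∫_0^{2π} ∫_0^{1} (2r^2sin(θ)^2 + 2) · r dr dθ.

Inner (r from 0 to 1): sin(θ)^2/2 + 1.
Outer (θ from 0 to 2π): 5π/2.

Therefore ∮_C F · dr = 5π/2.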